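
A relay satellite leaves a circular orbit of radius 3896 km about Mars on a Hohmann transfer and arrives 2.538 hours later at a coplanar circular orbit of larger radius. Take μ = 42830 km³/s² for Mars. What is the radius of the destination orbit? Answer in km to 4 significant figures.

Transfer time t = 2.538 hours = 9136.8 s, and t = π√(a_t³/μ).
So a_t = (μ t²/π²)^(1/3) = (42830 × (9136.8)² / π²)^(1/3) = 7128.7 km.
Since a_t = (r₁ + r₂)/2, r₂ = 2a_t − r₁ = 2×7128.7 − 3896 = 10361.4 km.

r₂ = 10360 km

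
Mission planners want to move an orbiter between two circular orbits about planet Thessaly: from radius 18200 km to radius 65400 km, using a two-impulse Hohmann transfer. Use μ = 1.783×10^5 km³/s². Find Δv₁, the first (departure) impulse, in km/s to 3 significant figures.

Semi-major axis of the transfer orbit: a_t = (18200 + 65400)/2 = 41800 km.
Circular speed at r = 18200 km: v_c = √(μ/r) = 3.1300 km/s.
Transfer-orbit speed at the same r (vis-viva, a = a_t): v_t = √[μ(2/r − 1/a_t)] = 3.9151 km/s.
Δv₁ = |v_t − v_c| = |3.9151 − 3.1300| = 0.7851 km/s.

Δv₁ = 0.785 km/s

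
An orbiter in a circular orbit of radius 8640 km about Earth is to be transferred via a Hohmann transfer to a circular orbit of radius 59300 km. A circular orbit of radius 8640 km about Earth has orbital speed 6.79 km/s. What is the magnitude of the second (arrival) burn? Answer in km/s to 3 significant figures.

Δv₂ = 1.28 km/s

From the circular-orbit relation v² = μ/r at r = 8640 km: μ = v²r = (6.79)² × 8640 = 3.98339×10^5 km³/s².
Transfer-ellipse semi-major axis a_t = (r₁ + r₂)/2 = (8640 + 59300)/2 = 33970 km.
On the circular orbit at r = 59300 km, v_c = √(μ/r) = 2.592 km/s.
Transfer-orbit speed at the same r (vis-viva, a = a_t): v_t = √[μ(2/r − 1/a_t)] = 1.307 km/s.
Δv₂ = |v_t − v_c| = |1.307 − 2.592| = 1.285 km/s.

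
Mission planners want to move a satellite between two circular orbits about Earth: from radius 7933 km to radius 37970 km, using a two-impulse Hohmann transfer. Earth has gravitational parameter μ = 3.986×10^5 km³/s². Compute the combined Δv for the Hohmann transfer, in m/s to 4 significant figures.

Semi-major axis of the transfer orbit: a_t = (7933 + 37970)/2 = 22951.5 km.
Circular speed at r₁: v₁ = √(μ/r₁) = √(3.986×10^5/7933) = 7.088 km/s.
On the transfer ellipse at r₁, vis-viva equation gives v_p = √[μ(2/r₁ − 1/a_t)] = 9.117 km/s.
First burn Δv₁ = |v_p − v₁| = 2.029 km/s.
At r₂, v₂ = √(μ/r₂) = 3.240 km/s.
Transfer-orbit speed at r₂: v_a = √[μ(2/r₂ − 1/a_t)] = 1.905 km/s.
Second burn Δv₂ = |v₂ − v_a| = 1.335 km/s.
Total Δv = Δv₁ + Δv₂ = 3.364 km/s.

Δv = 3364 m/s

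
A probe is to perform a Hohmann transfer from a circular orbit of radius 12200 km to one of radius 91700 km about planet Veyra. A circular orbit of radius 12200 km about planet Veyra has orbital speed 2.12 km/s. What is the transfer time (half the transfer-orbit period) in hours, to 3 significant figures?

From the circular-orbit relation v² = μ/r at r = 12200 km: μ = v²r = (2.12)² × 12200 = 54831.7 km³/s².
Semi-major axis of the transfer orbit: a_t = (12200 + 91700)/2 = 51950 km.
Half the transfer-orbit period gives t = π√(a_t³/μ) = 1.589×10^5 s.
Converting: 1.589×10^5 s ÷ 3600 s/hour = 44.1 hours.

t = 44.1 hours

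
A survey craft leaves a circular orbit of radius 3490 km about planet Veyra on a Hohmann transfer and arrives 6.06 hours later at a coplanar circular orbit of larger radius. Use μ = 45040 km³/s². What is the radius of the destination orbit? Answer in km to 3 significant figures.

r₂ = 22400 km

Transfer time t = 6.06 hours = 21816 s, and t = π√(a_t³/μ).
So a_t = (μ t²/π²)^(1/3) = (45040 × (21816)² / π²)^(1/3) = 12950 km.
Since a_t = (r₁ + r₂)/2, r₂ = 2a_t − r₁ = 2×12950 − 3490 = 22410 km.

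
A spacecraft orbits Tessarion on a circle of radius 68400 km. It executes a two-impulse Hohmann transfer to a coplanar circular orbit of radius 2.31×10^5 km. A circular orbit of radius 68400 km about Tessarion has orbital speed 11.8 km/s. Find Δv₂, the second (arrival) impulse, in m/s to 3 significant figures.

Δv₂ = 2080 m/s

From the circular-orbit relation v² = μ/r at r = 68400 km: μ = v²r = (11.8)² × 68400 = 9.52402×10^6 km³/s².
The Hohmann ellipse has a_t = (r₁ + r₂)/2 = 1.497×10^5 km.
On the circular orbit at r = 2.310×10^5 km, v_c = √(μ/r) = 6.421 km/s.
Vis-viva on the transfer ellipse at r = 2.310×10^5 km gives v_t = √[μ(2/r − 1/a_t)] = 4.340 km/s.
Δv₂ = |v_t − v_c| = |4.340 − 6.421| = 2.081 km/s.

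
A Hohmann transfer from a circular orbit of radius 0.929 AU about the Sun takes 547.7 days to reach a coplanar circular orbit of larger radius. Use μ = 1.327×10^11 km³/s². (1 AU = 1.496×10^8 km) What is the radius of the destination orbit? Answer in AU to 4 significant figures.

r₂ = 3.230 AU

In km: r₁ = 0.929 × 1.496×10^8 = 1.389784×10^8 km.
Transfer time t = 547.7 days = 4.732128×10^7 s, and t = π√(a_t³/μ).
So a_t = (μ t²/π²)^(1/3) = (1.327×10^11 × (4.732128×10^7)² / π²)^(1/3) = 3.1110×10^8 km.
Since a_t = (r₁ + r₂)/2, r₂ = 2a_t − r₁ = 2×3.1110×10^8 − 1.389784×10^8 = 4.832216×10^8 km.
In AU: r₂ = 4.832216×10^8 / 1.496×10^8 = 3.230 AU.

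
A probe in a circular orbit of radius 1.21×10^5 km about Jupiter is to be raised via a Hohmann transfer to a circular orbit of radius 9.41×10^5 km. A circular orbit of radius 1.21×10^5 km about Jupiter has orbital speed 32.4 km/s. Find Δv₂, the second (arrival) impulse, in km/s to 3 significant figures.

From the circular-orbit relation v² = μ/r at r = 1.21×10^5 km: μ = v²r = (32.4)² × 1.21×10^5 = 1.27021×10^8 km³/s².
The Hohmann ellipse has a_t = (r₁ + r₂)/2 = 5.310×10^5 km.
On the circular orbit at r = 9.410×10^5 km, v_c = √(μ/r) = 11.618 km/s.
Vis-viva on the transfer ellipse at r = 9.410×10^5 km gives v_t = √[μ(2/r − 1/a_t)] = 5.5461 km/s.
Δv₂ = |v_t − v_c| = |5.5461 − 11.618| = 6.072 km/s.

Δv₂ = 6.07 km/s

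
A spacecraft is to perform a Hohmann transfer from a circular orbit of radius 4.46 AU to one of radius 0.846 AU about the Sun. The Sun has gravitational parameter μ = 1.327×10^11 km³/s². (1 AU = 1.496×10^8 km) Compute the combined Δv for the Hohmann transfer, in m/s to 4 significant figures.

Δv = 15740 m/s

In km: r₁ = 4.46 × 1.496×10^8 = 6.67216×10^8 km; r₂ = 0.846 × 1.496×10^8 = 1.265616×10^8 km.
Semi-major axis of the transfer orbit: a_t = (6.67216×10^8 + 1.265616×10^8)/2 = 3.968888×10^8 km.
Circular speed at r₁: v₁ = √(μ/r₁) = √(1.327×10^11/6.67216×10^8) = 14.103 km/s.
Transfer-orbit speed at r₁ (vis-viva): v_a = √[μ(2/r₁ − 1/a_t)] = 7.9638 km/s.
First burn Δv₁ = |v_a − v₁| = 6.139 km/s.
At r₂, v₂ = √(μ/r₂) = 32.381 km/s.
Transfer-orbit speed at r₂: v_p = √[μ(2/r₂ − 1/a_t)] = 41.984 km/s.
Second burn Δv₂ = |v₂ − v_p| = 9.603 km/s.
Δv = Δv₁ + Δv₂ = 6.139 + 9.603 = 15.74 km/s.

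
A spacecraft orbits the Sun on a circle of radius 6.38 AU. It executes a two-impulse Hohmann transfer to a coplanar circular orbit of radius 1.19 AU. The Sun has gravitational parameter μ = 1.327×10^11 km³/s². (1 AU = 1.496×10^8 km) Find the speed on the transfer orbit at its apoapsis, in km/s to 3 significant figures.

In km: r₁ = 6.38 × 1.496×10^8 = 9.54448×10^8 km; r₂ = 1.19 × 1.496×10^8 = 1.78024×10^8 km.
The Hohmann ellipse has a_t = (r₁ + r₂)/2 = 5.66236×10^8 km.
The apoapsis of the transfer ellipse is at r = 9.54448×10^8 km.
From the vis-viva equation, v = √[μ(2/r − 1/a_t)] = 6.611 km/s.

v = 6.61 km/s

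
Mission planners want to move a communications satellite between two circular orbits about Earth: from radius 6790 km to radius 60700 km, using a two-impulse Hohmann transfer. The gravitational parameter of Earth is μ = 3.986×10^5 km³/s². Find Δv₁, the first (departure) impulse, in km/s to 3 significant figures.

Semi-major axis of the transfer orbit: a_t = (6790 + 60700)/2 = 33745 km.
Circular speed at r = 6790 km: v_c = √(μ/r) = 7.6619 km/s.
Vis-viva on the transfer ellipse at r = 6790 km gives v_t = √[μ(2/r − 1/a_t)] = 10.276 km/s.
Δv₁ = |v_t − v_c| = |10.276 − 7.6619| = 2.614 km/s.

Δv₁ = 2.61 km/s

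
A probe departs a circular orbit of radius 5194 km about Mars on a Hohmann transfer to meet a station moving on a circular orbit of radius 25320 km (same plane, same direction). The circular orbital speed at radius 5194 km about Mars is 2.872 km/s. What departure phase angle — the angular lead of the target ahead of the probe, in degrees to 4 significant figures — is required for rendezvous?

φ = 95.81°

From the circular-orbit relation v² = μ/r at r = 5194 km: μ = v²r = (2.872)² × 5194 = 42842.1 km³/s².
The Hohmann ellipse has a_t = (r₁ + r₂)/2 = 15257 km.
The half-period of the transfer ellipse is t = π√(a_t³/μ) = 28603.4 s.
The target's mean motion on its circular orbit is ω₂ = √(μ/r₂³) = 5.13736×10^-5 rad/s.
Angle swept by the target during transfer: ω₂·t = 1.46946 rad = 84.19°.
Arrival is 180° from departure on the ellipse, so φ = 180° − 84.19° = 95.81°.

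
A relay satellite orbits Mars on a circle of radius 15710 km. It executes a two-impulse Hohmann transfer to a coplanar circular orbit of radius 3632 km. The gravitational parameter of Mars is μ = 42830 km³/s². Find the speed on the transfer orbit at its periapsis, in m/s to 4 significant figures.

v = 4377 m/s

The Hohmann ellipse has a_t = (r₁ + r₂)/2 = 9671 km.
At periapsis, r = 3632 km.
Vis-viva: v = √[μ(2/r − 1/a_t)] = √[42830 × (2/3632 − 1/9671)] = 4.377 km/s.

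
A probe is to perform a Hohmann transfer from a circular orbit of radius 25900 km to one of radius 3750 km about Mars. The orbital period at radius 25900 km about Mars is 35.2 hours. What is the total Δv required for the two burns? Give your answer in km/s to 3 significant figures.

Δv = 1.72 km/s

From Kepler's third law T² = 4π²r³/μ at r = 25900 km, T = 35.2 hours = 35.2 × 3600 s = 1.2672×10^5 s: μ = 4π²r³/T² = 42713.8 km³/s².
Transfer-ellipse semi-major axis a_t = (r₁ + r₂)/2 = (25900 + 3750)/2 = 14825 km.
Circular speed at r₁: v₁ = √(μ/r₁) = √(42713.8/25900) = 1.2842 km/s.
On the transfer ellipse at r₁, v² = μ(2/r − 1/a) gives v_a = √[μ(2/r₁ − 1/a_t)] = 0.64588 km/s.
First burn Δv₁ = |v_a − v₁| = 0.6383 km/s.
At r₂, v₂ = √(μ/r₂) = 3.375 km/s.
Transfer-orbit speed at r₂: v_p = √[μ(2/r₂ − 1/a_t)] = 4.461 km/s.
Second burn Δv₂ = |v₂ − v_p| = 1.086 km/s.
Δv = Δv₁ + Δv₂ = 0.6383 + 1.086 = 1.724 km/s.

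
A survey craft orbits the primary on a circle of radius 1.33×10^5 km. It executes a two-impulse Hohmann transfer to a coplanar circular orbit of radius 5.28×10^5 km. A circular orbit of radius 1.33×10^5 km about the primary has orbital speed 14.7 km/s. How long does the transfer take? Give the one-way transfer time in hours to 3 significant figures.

t = 30.9 hours

From the circular-orbit relation v² = μ/r at r = 1.33×10^5 km: μ = v²r = (14.7)² × 1.33×10^5 = 2.87400×10^7 km³/s².
Semi-major axis of the transfer orbit: a_t = (1.330×10^5 + 5.280×10^5)/2 = 3.305×10^5 km.
By Kepler's third law the transfer-orbit period is T = 2π√(a_t³/μ), so t = T/2 = 1.113×10^5 s.
Converting: 1.113×10^5 s ÷ 3600 s/hour = 30.9 hours.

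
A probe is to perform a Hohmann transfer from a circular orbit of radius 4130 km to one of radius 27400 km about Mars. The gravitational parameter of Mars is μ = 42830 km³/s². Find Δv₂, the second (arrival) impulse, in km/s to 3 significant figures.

Semi-major axis of the transfer orbit: a_t = (4130 + 27400)/2 = 15765 km.
On the circular orbit at r = 27400 km, v_c = √(μ/r) = 1.25026 km/s.
Transfer-orbit speed at the same r (vis-viva, a = a_t): v_t = √[μ(2/r − 1/a_t)] = 0.639922 km/s.
Δv₂ = |v_t − v_c| = |0.639922 − 1.25026| = 0.6103 km/s.

Δv₂ = 0.610 km/s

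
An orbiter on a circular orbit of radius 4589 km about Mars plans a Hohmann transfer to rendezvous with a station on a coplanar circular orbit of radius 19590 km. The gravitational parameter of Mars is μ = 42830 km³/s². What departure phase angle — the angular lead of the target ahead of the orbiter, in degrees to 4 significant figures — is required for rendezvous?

φ = 92.74°

Transfer-ellipse semi-major axis a_t = (r₁ + r₂)/2 = (4589 + 19590)/2 = 12089.5 km.
The half-period of the transfer ellipse is t = π√(a_t³/μ) = 20180 s.
The target's mean motion on its circular orbit is ω₂ = √(μ/r₂³) = 7.548×10^-5 rad/s.
Angle swept by the target during transfer: ω₂·t = 1.523 rad = 87.26°.
Arrival is 180° from departure on the ellipse, so φ = 180° − 87.26° = 92.74°.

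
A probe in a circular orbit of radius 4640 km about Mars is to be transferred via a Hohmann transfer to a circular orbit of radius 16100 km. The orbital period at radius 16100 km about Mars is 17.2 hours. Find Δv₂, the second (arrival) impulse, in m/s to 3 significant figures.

From Kepler's third law T² = 4π²r³/μ at r = 16100 km, T = 17.2 hours = 17.2 × 3600 s = 61920 s: μ = 4π²r³/T² = 42971.0 km³/s².
The Hohmann ellipse has a_t = (r₁ + r₂)/2 = 10370 km.
Circular speed at r = 16100 km: v_c = √(μ/r) = 1.6337 km/s.
Vis-viva on the transfer ellipse at r = 16100 km gives v_t = √[μ(2/r − 1/a_t)] = 1.0928 km/s.
Δv₂ = |v_t − v_c| = |1.0928 − 1.6337| = 0.5409 km/s.

Δv₂ = 541 m/s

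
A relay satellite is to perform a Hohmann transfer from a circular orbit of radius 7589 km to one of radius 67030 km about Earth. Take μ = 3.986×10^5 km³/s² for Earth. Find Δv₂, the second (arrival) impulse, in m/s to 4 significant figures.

Δv₂ = 1339 m/s

Transfer-ellipse semi-major axis a_t = (r₁ + r₂)/2 = (7589 + 67030)/2 = 37309.5 km.
Circular speed at r = 67030 km: v_c = √(μ/r) = 2.439 km/s.
Transfer-orbit speed at the same r (vis-viva, a = a_t): v_t = √[μ(2/r − 1/a_t)] = 1.100 km/s.
Δv₂ = |v_t − v_c| = |1.100 − 2.439| = 1.339 km/s.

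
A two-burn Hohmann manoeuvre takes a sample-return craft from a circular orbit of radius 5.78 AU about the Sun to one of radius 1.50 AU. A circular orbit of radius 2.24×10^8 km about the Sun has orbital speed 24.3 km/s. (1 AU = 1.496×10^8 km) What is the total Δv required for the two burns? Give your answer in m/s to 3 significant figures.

Δv = 10700 m/s

From the circular-orbit relation v² = μ/r at r = 2.24×10^8 km: μ = v²r = (24.3)² × 2.24×10^8 = 1.32270×10^11 km³/s².
In km: r₁ = 5.78 × 1.496×10^8 = 8.64688×10^8 km; r₂ = 1.50 × 1.496×10^8 = 2.244×10^8 km.
Transfer-ellipse semi-major axis a_t = (r₁ + r₂)/2 = (8.64688×10^8 + 2.244×10^8)/2 = 5.44544×10^8 km.
At r₁ the circular-orbit speed is v₁ = √(μ/r₁) = 12.3680 km/s.
Transfer-orbit speed at r₁ (v² = μ(2/r − 1/a)): v_a = √[μ(2/r₁ − 1/a_t)] = 7.93954 km/s.
First burn Δv₁ = |v_a − v₁| = 4.428 km/s.
At r₂, v₂ = √(μ/r₂) = 24.2783 km/s.
Transfer-orbit speed at r₂: v_p = √[μ(2/r₂ − 1/a_t)] = 30.5937 km/s.
Second burn Δv₂ = |v₂ − v_p| = 6.315 km/s.
Δv = Δv₁ + Δv₂ = 4.428 + 6.315 = 10.74 km/s.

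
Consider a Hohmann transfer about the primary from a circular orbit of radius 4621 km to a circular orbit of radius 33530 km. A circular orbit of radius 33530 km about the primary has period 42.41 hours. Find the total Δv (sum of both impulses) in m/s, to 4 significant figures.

Δv = 1912 m/s

From Kepler's third law T² = 4π²r³/μ at r = 33530 km, T = 42.41 hours = 42.41 × 3600 s = 1.52676×10^5 s: μ = 4π²r³/T² = 63843.8 km³/s².
Semi-major axis of the transfer orbit: a_t = (4621 + 33530)/2 = 19075.5 km.
Circular speed at r₁: v₁ = √(μ/r₁) = √(63843.8/4621) = 3.717 km/s.
On the transfer ellipse at r₁, vis-viva equation gives v_p = √[μ(2/r₁ − 1/a_t)] = 4.928 km/s.
First burn Δv₁ = |v_p − v₁| = 1.211 km/s.
Circular speed at r₂: v₂ = √(μ/r₂) = 1.3799 km/s.
Transfer-orbit speed at r₂: v_a = √[μ(2/r₂ − 1/a_t)] = 0.67916 km/s.
Second burn Δv₂ = |v₂ − v_a| = 0.7007 km/s.
Δv = Δv₁ + Δv₂ = 1.211 + 0.7007 = 1.912 km/s.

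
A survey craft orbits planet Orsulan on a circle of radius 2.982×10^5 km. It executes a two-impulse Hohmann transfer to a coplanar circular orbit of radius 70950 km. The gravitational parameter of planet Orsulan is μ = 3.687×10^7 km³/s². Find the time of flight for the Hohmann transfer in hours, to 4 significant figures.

t = 11.40 hours

Transfer-ellipse semi-major axis a_t = (r₁ + r₂)/2 = (2.982×10^5 + 70950)/2 = 1.84575×10^5 km.
By Kepler's third law the transfer-orbit period is T = 2π√(a_t³/μ), so t = T/2 = 41030 s.
Converting: 41030 s ÷ 3600 s/hour = 11.40 hours.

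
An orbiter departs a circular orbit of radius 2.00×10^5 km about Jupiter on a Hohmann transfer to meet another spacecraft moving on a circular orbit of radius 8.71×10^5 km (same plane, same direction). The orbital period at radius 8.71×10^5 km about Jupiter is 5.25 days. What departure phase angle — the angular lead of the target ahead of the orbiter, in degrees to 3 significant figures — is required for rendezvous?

From Kepler's third law T² = 4π²r³/μ at r = 8.71×10^5 km, T = 5.25 days = 5.25 × 86400 s = 4.536×10^5 s: μ = 4π²r³/T² = 1.26785×10^8 km³/s².
Semi-major axis of the transfer orbit: a_t = (2.000×10^5 + 8.710×10^5)/2 = 5.355×10^5 km.
Transfer time t = π√(a_t³/μ) = 1.09334×10^5 s.
Target angular speed ω₂ = √(μ/r₂³) = 1.38518×10^-5 rad/s.
Angle swept by the target during transfer: ω₂·t = 1.5145 rad = 86.77°.
Arrival is 180° from departure on the ellipse, so φ = 180° − 86.77° = 93.2°.

φ = 93.2°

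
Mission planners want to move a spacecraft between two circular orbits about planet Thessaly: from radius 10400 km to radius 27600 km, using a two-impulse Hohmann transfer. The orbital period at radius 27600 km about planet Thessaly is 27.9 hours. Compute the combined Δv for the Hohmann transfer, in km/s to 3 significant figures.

From Kepler's third law T² = 4π²r³/μ at r = 27600 km, T = 27.9 hours = 27.9 × 3600 s = 1.0044×10^5 s: μ = 4π²r³/T² = 82276.1 km³/s².
Transfer-ellipse semi-major axis a_t = (r₁ + r₂)/2 = (10400 + 27600)/2 = 19000 km.
At r₁ the circular-orbit speed is v₁ = √(μ/r₁) = 2.81268 km/s.
Transfer-orbit speed at r₁ (vis-viva equation): v_p = √[μ(2/r₁ − 1/a_t)] = 3.38999 km/s.
First burn Δv₁ = |v_p − v₁| = 0.57731 km/s.
Circular speed at r₂: v₂ = √(μ/r₂) = 1.726562 km/s.
Transfer-orbit speed at r₂: v_a = √[μ(2/r₂ − 1/a_t)] = 1.277386 km/s.
Second burn Δv₂ = |v₂ − v_a| = 0.44918 km/s.
Total Δv = Δv₁ + Δv₂ = 1.026 km/s.

Δv = 1.03 km/s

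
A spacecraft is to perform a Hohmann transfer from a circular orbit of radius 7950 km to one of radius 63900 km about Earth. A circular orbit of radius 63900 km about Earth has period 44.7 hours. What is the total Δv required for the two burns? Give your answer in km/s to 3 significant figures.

From Kepler's third law T² = 4π²r³/μ at r = 63900 km, T = 44.7 hours = 44.7 × 3600 s = 1.6092×10^5 s: μ = 4π²r³/T² = 3.97779×10^5 km³/s².
Semi-major axis of the transfer orbit: a_t = (7950 + 63900)/2 = 35925 km.
At r₁ the circular-orbit speed is v₁ = √(μ/r₁) = 7.0736 km/s.
Transfer-orbit speed at r₁ (v² = μ(2/r − 1/a)): v_p = √[μ(2/r₁ − 1/a_t)] = 9.4339 km/s.
First burn Δv₁ = |v_p − v₁| = 2.3603 km/s.
Circular speed at r₂: v₂ = √(μ/r₂) = 2.4950 km/s.
Transfer-orbit speed at r₂: v_a = √[μ(2/r₂ − 1/a_t)] = 1.1737 km/s.
Second burn Δv₂ = |v₂ − v_a| = 1.3213 km/s.
Δv = Δv₁ + Δv₂ = 2.3603 + 1.3213 = 3.682 km/s.

Δv = 3.68 km/s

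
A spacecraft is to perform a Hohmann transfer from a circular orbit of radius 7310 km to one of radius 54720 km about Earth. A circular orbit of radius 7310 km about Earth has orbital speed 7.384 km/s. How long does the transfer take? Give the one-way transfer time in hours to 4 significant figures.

t = 7.550 hours

From the circular-orbit relation v² = μ/r at r = 7310 km: μ = v²r = (7.384)² × 7310 = 3.98566×10^5 km³/s².
The Hohmann ellipse has a_t = (r₁ + r₂)/2 = 31015 km.
By Kepler's third law the transfer-orbit period is T = 2π√(a_t³/μ), so t = T/2 = 27180 s.
Converting: 27180 s ÷ 3600 s/hour = 7.550 hours.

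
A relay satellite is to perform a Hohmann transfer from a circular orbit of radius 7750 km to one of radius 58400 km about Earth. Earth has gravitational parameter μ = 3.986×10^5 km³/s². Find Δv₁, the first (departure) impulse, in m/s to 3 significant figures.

Δv₁ = 2360 m/s

The Hohmann ellipse has a_t = (r₁ + r₂)/2 = 33075 km.
Circular speed at r = 7750 km: v_c = √(μ/r) = 7.172 km/s.
Vis-viva on the transfer ellipse at r = 7750 km gives v_t = √[μ(2/r − 1/a_t)] = 9.530 km/s.
Δv₁ = |v_t − v_c| = |9.530 − 7.172| = 2.358 km/s.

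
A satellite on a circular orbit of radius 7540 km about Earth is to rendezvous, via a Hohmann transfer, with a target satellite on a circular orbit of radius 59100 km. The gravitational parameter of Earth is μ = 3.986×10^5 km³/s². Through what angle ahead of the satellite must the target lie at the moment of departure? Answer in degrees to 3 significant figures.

The Hohmann ellipse has a_t = (r₁ + r₂)/2 = 33320 km.
The half-period of the transfer ellipse is t = π√(a_t³/μ) = 30260 s.
The target's mean motion on its circular orbit is ω₂ = √(μ/r₂³) = 4.394×10^-5 rad/s.
Angle swept by the target during transfer: ω₂·t = 1.330 rad = 76.20°.
Arrival is 180° from departure on the ellipse, so φ = 180° − 76.20° = 104°.

φ = 104°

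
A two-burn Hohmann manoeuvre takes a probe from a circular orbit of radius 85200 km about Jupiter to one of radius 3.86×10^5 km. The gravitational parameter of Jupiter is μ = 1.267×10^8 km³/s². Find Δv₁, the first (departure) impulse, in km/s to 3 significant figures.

Δv₁ = 10.8 km/s

Transfer-ellipse semi-major axis a_t = (r₁ + r₂)/2 = (85200 + 3.860×10^5)/2 = 2.356×10^5 km.
Circular speed at r = 85200 km: v_c = √(μ/r) = 38.56 km/s.
Vis-viva on the transfer ellipse at r = 85200 km gives v_t = √[μ(2/r − 1/a_t)] = 49.36 km/s.
Δv₁ = |v_t − v_c| = |49.36 − 38.56| = 10.80 km/s.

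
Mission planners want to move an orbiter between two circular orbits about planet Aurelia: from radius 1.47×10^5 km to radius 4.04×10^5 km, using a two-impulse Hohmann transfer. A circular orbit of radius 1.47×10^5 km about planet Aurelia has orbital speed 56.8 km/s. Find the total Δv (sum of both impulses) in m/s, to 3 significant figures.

Δv = 21200 m/s

From the circular-orbit relation v² = μ/r at r = 1.47×10^5 km: μ = v²r = (56.8)² × 1.47×10^5 = 4.74257×10^8 km³/s².
Semi-major axis of the transfer orbit: a_t = (1.470×10^5 + 4.040×10^5)/2 = 2.755×10^5 km.
At r₁ the circular-orbit speed is v₁ = √(μ/r₁) = 56.800 km/s.
Transfer-orbit speed at r₁ (v² = μ(2/r − 1/a)): v_p = √[μ(2/r₁ − 1/a_t)] = 68.783 km/s.
First burn Δv₁ = |v_p − v₁| = 11.983 km/s.
At r₂, v₂ = √(μ/r₂) = 34.262 km/s.
Transfer-orbit speed at r₂: v_a = √[μ(2/r₂ − 1/a_t)] = 25.027 km/s.
Second burn Δv₂ = |v₂ − v_a| = 9.2350 km/s.
Total Δv = Δv₁ + Δv₂ = 21.22 km/s.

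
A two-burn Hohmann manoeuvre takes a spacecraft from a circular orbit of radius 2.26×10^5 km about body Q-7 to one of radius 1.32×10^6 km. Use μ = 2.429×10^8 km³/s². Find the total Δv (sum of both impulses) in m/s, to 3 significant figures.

Transfer-ellipse semi-major axis a_t = (r₁ + r₂)/2 = (2.260×10^5 + 1.320×10^6)/2 = 7.730×10^5 km.
At r₁ the circular-orbit speed is v₁ = √(μ/r₁) = 32.78 km/s.
Transfer-orbit speed at r₁ (vis-viva equation): v_p = √[μ(2/r₁ − 1/a_t)] = 42.84 km/s.
First burn Δv₁ = |v_p − v₁| = 10.06 km/s.
At r₂, v₂ = √(μ/r₂) = 13.565 km/s.
Transfer-orbit speed at r₂: v_a = √[μ(2/r₂ − 1/a_t)] = 7.3349 km/s.
Second burn Δv₂ = |v₂ − v_a| = 6.230 km/s.
Δv = Δv₁ + Δv₂ = 10.06 + 6.230 = 16.29 km/s.

Δv = 16300 m/s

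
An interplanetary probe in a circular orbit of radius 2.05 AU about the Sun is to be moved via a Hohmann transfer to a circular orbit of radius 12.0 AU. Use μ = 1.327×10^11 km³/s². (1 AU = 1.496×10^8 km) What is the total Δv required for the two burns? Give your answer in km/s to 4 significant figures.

In km: r₁ = 2.05 × 1.496×10^8 = 3.0668×10^8 km; r₂ = 12.0 × 1.496×10^8 = 1.7952×10^9 km.
Semi-major axis of the transfer orbit: a_t = (3.0668×10^8 + 1.7952×10^9)/2 = 1.05094×10^9 km.
At r₁ the circular-orbit speed is v₁ = √(μ/r₁) = 20.801 km/s.
On the transfer ellipse at r₁, vis-viva equation gives v_p = √[μ(2/r₁ − 1/a_t)] = 27.187 km/s.
First burn Δv₁ = |v_p − v₁| = 6.386 km/s.
At r₂, v₂ = √(μ/r₂) = 8.5976 km/s.
Transfer-orbit speed at r₂: v_a = √[μ(2/r₂ − 1/a_t)] = 4.6444 km/s.
Second burn Δv₂ = |v₂ − v_a| = 3.953 km/s.
Total Δv = Δv₁ + Δv₂ = 10.34 km/s.

Δv = 10.34 km/s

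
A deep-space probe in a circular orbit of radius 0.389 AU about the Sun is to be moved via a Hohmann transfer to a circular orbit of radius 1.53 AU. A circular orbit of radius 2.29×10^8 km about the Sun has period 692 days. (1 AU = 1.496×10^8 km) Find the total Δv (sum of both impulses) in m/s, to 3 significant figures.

Δv = 21300 m/s

From Kepler's third law T² = 4π²r³/μ at r = 2.29×10^8 km, T = 692 days = 692 × 86400 s = 5.97888×10^7 s: μ = 4π²r³/T² = 1.32625×10^11 km³/s².
In km: r₁ = 0.389 × 1.496×10^8 = 5.81944×10^7 km; r₂ = 1.53 × 1.496×10^8 = 2.28888×10^8 km.
The Hohmann ellipse has a_t = (r₁ + r₂)/2 = 1.435412×10^8 km.
Circular speed at r₁: v₁ = √(μ/r₁) = √(1.32625×10^11/5.81944×10^7) = 47.739 km/s.
Transfer-orbit speed at r₁ (v² = μ(2/r − 1/a)): v_p = √[μ(2/r₁ − 1/a_t)] = 60.283 km/s.
First burn Δv₁ = |v_p − v₁| = 12.544 km/s.
Circular speed at r₂: v₂ = √(μ/r₂) = 24.0714 km/s.
Transfer-orbit speed at r₂: v_a = √[μ(2/r₂ − 1/a_t)] = 15.3269 km/s.
Second burn Δv₂ = |v₂ − v_a| = 8.7445 km/s.
Total Δv = Δv₁ + Δv₂ = 21.29 km/s.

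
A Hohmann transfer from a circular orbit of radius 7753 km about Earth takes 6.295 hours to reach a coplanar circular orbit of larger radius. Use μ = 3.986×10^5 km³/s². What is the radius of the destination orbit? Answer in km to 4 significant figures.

Transfer time t = 6.295 hours = 22662 s, and t = π√(a_t³/μ).
So a_t = (μ t²/π²)^(1/3) = (3.986×10^5 × (22662)² / π²)^(1/3) = 27475 km.
Since a_t = (r₁ + r₂)/2, r₂ = 2a_t − r₁ = 2×27475 − 7753 = 47197 km.

r₂ = 47200 km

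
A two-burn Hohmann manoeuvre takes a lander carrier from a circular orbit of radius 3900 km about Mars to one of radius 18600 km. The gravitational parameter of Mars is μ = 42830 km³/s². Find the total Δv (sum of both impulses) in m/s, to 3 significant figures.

Semi-major axis of the transfer orbit: a_t = (3900 + 18600)/2 = 11250 km.
Circular speed at r₁: v₁ = √(μ/r₁) = √(42830/3900) = 3.3139 km/s.
On the transfer ellipse at r₁, vis-viva gives v_p = √[μ(2/r₁ − 1/a_t)] = 4.2611 km/s.
First burn Δv₁ = |v_p − v₁| = 0.9472 km/s.
Circular speed at r₂: v₂ = √(μ/r₂) = 1.5175 km/s.
Transfer-orbit speed at r₂: v_a = √[μ(2/r₂ − 1/a_t)] = 0.89346 km/s.
Second burn Δv₂ = |v₂ − v_a| = 0.6240 km/s.
Δv = Δv₁ + Δv₂ = 0.9472 + 0.6240 = 1.571 km/s.

Δv = 1570 m/s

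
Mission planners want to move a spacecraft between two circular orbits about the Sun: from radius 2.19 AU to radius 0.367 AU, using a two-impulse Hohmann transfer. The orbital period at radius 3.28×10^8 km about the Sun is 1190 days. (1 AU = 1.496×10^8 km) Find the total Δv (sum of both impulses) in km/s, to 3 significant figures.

From Kepler's third law T² = 4π²r³/μ at r = 3.28×10^8 km, T = 1190 days = 1190 × 86400 s = 1.02816×10^8 s: μ = 4π²r³/T² = 1.31783×10^11 km³/s².
In km: r₁ = 2.19 × 1.496×10^8 = 3.27624×10^8 km; r₂ = 0.367 × 1.496×10^8 = 5.49032×10^7 km.
Transfer-ellipse semi-major axis a_t = (r₁ + r₂)/2 = (3.27624×10^8 + 5.49032×10^7)/2 = 1.912636×10^8 km.
Circular speed at r₁: v₁ = √(μ/r₁) = √(1.31783×10^11/3.27624×10^8) = 20.06 km/s.
On the transfer ellipse at r₁, vis-viva gives v_a = √[μ(2/r₁ − 1/a_t)] = 10.75 km/s.
First burn Δv₁ = |v_a − v₁| = 9.310 km/s.
Circular speed at r₂: v₂ = √(μ/r₂) = 48.99 km/s.
Transfer-orbit speed at r₂: v_p = √[μ(2/r₂ − 1/a_t)] = 64.12 km/s.
Second burn Δv₂ = |v₂ − v_p| = 15.13 km/s.
Δv = Δv₁ + Δv₂ = 9.310 + 15.13 = 24.44 km/s.

Δv = 24.4 km/s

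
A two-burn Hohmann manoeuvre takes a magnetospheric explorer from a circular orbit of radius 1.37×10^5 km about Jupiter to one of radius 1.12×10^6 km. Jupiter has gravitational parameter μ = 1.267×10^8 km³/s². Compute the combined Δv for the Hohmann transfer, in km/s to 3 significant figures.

Δv = 15.9 km/s

Transfer-ellipse semi-major axis a_t = (r₁ + r₂)/2 = (1.370×10^5 + 1.120×10^6)/2 = 6.285×10^5 km.
Circular speed at r₁: v₁ = √(μ/r₁) = √(1.267×10^8/1.370×10^5) = 30.41 km/s.
Transfer-orbit speed at r₁ (vis-viva equation): v_p = √[μ(2/r₁ − 1/a_t)] = 40.60 km/s.
First burn Δv₁ = |v_p − v₁| = 10.19 km/s.
Circular speed at r₂: v₂ = √(μ/r₂) = 10.636 km/s.
Transfer-orbit speed at r₂: v_a = √[μ(2/r₂ − 1/a_t)] = 4.9658 km/s.
Second burn Δv₂ = |v₂ − v_a| = 5.670 km/s.
Δv = Δv₁ + Δv₂ = 10.19 + 5.670 = 15.86 km/s.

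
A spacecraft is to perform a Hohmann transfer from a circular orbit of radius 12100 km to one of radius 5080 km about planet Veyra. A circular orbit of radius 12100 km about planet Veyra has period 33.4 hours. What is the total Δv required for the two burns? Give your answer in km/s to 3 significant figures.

Δv = 0.328 km/s

From Kepler's third law T² = 4π²r³/μ at r = 12100 km, T = 33.4 hours = 33.4 × 3600 s = 1.2024×10^5 s: μ = 4π²r³/T² = 4837.47 km³/s².
Transfer-ellipse semi-major axis a_t = (r₁ + r₂)/2 = (12100 + 5080)/2 = 8590 km.
Circular speed at r₁: v₁ = √(μ/r₁) = √(4837.47/12100) = 0.63229 km/s.
Transfer-orbit speed at r₁ (v² = μ(2/r − 1/a)): v_a = √[μ(2/r₁ − 1/a_t)] = 0.48624 km/s.
First burn Δv₁ = |v_a − v₁| = 0.14605 km/s.
At r₂, v₂ = √(μ/r₂) = 0.9758366 km/s.
Transfer-orbit speed at r₂: v_p = √[μ(2/r₂ − 1/a_t)] = 1.158172 km/s.
Second burn Δv₂ = |v₂ − v_p| = 0.18234 km/s.
Total Δv = Δv₁ + Δv₂ = 0.3284 km/s.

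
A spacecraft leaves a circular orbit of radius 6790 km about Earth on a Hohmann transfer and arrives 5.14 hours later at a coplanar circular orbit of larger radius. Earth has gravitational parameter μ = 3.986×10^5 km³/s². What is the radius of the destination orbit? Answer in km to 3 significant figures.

r₂ = 41200 km

Transfer time t = 5.14 hours = 18504 s, and t = π√(a_t³/μ).
So a_t = (μ t²/π²)^(1/3) = (3.986×10^5 × (18504)² / π²)^(1/3) = 24002 km.
Since a_t = (r₁ + r₂)/2, r₂ = 2a_t − r₁ = 2×24002 − 6790 = 41214 km.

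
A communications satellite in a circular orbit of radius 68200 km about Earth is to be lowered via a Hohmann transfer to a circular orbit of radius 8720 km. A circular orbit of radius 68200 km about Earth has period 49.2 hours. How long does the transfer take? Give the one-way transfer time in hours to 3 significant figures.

t = 10.4 hours

From Kepler's third law T² = 4π²r³/μ at r = 68200 km, T = 49.2 hours = 49.2 × 3600 s = 1.7712×10^5 s: μ = 4π²r³/T² = 3.99188×10^5 km³/s².
Semi-major axis of the transfer orbit: a_t = (68200 + 8720)/2 = 38460 km.
By Kepler's third law the transfer-orbit period is T = 2π√(a_t³/μ), so t = T/2 = 37500 s.
Converting: 37500 s ÷ 3600 s/hour = 10.4 hours.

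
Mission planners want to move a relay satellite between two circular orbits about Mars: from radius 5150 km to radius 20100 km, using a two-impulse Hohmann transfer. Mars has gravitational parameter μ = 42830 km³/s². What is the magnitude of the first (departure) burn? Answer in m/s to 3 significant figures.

Δv₁ = 755 m/s

Semi-major axis of the transfer orbit: a_t = (5150 + 20100)/2 = 12625 km.
On the circular orbit at r = 5150 km, v_c = √(μ/r) = 2.88384 km/s.
Vis-viva on the transfer ellipse at r = 5150 km gives v_t = √[μ(2/r − 1/a_t)] = 3.63875 km/s.
Δv₁ = |v_t − v_c| = |3.63875 − 2.88384| = 0.7549 km/s.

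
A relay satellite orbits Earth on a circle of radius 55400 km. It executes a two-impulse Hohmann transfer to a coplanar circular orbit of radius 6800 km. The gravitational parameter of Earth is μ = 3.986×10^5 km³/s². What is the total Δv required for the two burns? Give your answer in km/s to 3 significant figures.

Δv = 3.99 km/s

Transfer-ellipse semi-major axis a_t = (r₁ + r₂)/2 = (55400 + 6800)/2 = 31100 km.
At r₁ the circular-orbit speed is v₁ = √(μ/r₁) = 2.682 km/s.
Transfer-orbit speed at r₁ (vis-viva): v_a = √[μ(2/r₁ − 1/a_t)] = 1.254 km/s.
First burn Δv₁ = |v_a − v₁| = 1.428 km/s.
Circular speed at r₂: v₂ = √(μ/r₂) = 7.65622 km/s.
Transfer-orbit speed at r₂: v_p = √[μ(2/r₂ − 1/a_t)] = 10.2185 km/s.
Second burn Δv₂ = |v₂ − v_p| = 2.562 km/s.
Δv = Δv₁ + Δv₂ = 1.428 + 2.562 = 3.990 km/s.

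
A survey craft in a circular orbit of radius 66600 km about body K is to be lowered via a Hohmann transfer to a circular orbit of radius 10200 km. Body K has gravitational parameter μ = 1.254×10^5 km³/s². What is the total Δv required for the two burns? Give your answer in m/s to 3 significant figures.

Δv = 1780 m/s

Semi-major axis of the transfer orbit: a_t = (66600 + 10200)/2 = 38400 km.
At r₁ the circular-orbit speed is v₁ = √(μ/r₁) = 1.3722 km/s.
On the transfer ellipse at r₁, vis-viva gives v_a = √[μ(2/r₁ − 1/a_t)] = 0.70721 km/s.
First burn Δv₁ = |v_a − v₁| = 0.6650 km/s.
At r₂, v₂ = √(μ/r₂) = 3.5063 km/s.
Transfer-orbit speed at r₂: v_p = √[μ(2/r₂ − 1/a_t)] = 4.6176 km/s.
Second burn Δv₂ = |v₂ − v_p| = 1.111 km/s.
Δv = Δv₁ + Δv₂ = 0.6650 + 1.111 = 1.776 km/s.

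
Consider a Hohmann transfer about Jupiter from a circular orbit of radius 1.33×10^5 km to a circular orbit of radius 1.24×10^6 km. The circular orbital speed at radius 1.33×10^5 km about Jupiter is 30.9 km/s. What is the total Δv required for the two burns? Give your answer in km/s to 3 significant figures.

Δv = 16.3 km/s

From the circular-orbit relation v² = μ/r at r = 1.33×10^5 km: μ = v²r = (30.9)² × 1.33×10^5 = 1.26990×10^8 km³/s².
The Hohmann ellipse has a_t = (r₁ + r₂)/2 = 6.865×10^5 km.
At r₁ the circular-orbit speed is v₁ = √(μ/r₁) = 30.900 km/s.
Transfer-orbit speed at r₁ (vis-viva): v_p = √[μ(2/r₁ − 1/a_t)] = 41.529 km/s.
First burn Δv₁ = |v_p − v₁| = 10.629 km/s.
At r₂, v₂ = √(μ/r₂) = 10.1198 km/s.
Transfer-orbit speed at r₂: v_a = √[μ(2/r₂ − 1/a_t)] = 4.45430 km/s.
Second burn Δv₂ = |v₂ − v_a| = 5.6655 km/s.
Δv = Δv₁ + Δv₂ = 10.629 + 5.6655 = 16.29 km/s.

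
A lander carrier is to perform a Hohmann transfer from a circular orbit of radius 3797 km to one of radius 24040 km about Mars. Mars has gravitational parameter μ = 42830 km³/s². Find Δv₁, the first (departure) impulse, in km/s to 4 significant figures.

Δv₁ = 1.055 km/s

Transfer-ellipse semi-major axis a_t = (r₁ + r₂)/2 = (3797 + 24040)/2 = 13918.5 km.
On the circular orbit at r = 3797 km, v_c = √(μ/r) = 3.359 km/s.
Transfer-orbit speed at the same r (vis-viva, a = a_t): v_t = √[μ(2/r − 1/a_t)] = 4.414 km/s.
Δv₁ = |v_t − v_c| = |4.414 − 3.359| = 1.055 km/s.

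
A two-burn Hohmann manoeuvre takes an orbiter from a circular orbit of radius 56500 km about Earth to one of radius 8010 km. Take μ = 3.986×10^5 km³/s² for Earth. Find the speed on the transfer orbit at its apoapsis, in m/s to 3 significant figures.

v = 1320 m/s

Semi-major axis of the transfer orbit: a_t = (56500 + 8010)/2 = 32255 km.
At apoapsis, r = 56500 km.
Applying v² = μ(2/r − 1/a_t): v = 1.324 km/s.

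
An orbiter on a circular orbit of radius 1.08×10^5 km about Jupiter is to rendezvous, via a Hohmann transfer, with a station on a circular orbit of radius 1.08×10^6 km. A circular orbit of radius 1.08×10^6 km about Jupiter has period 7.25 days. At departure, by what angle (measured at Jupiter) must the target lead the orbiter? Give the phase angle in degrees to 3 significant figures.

From Kepler's third law T² = 4π²r³/μ at r = 1.08×10^6 km, T = 7.25 days = 7.25 × 86400 s = 6.264×10^5 s: μ = 4π²r³/T² = 1.26744×10^8 km³/s².
Transfer-ellipse semi-major axis a_t = (r₁ + r₂)/2 = (1.080×10^5 + 1.080×10^6)/2 = 5.940×10^5 km.
The half-period of the transfer ellipse is t = π√(a_t³/μ) = 1.27751×10^5 s.
The target's mean motion on its circular orbit is ω₂ = √(μ/r₂³) = 1.00306×10^-5 rad/s.
Angle swept by the target during transfer: ω₂·t = 1.2814 rad = 73.42°.
The orbiter traverses 180° on the transfer ellipse, so the target must lead by 180° − 73.42° = 107°.

φ = 107°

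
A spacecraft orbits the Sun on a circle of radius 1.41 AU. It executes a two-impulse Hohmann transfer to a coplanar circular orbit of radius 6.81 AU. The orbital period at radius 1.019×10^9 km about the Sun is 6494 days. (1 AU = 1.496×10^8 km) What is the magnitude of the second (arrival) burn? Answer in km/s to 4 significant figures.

Δv₂ = 4.728 km/s

From Kepler's third law T² = 4π²r³/μ at r = 1.019×10^9 km, T = 6494 days = 6494 × 86400 s = 5.610816×10^8 s: μ = 4π²r³/T² = 1.32688×10^11 km³/s².
In km: r₁ = 1.41 × 1.496×10^8 = 2.10936×10^8 km; r₂ = 6.81 × 1.496×10^8 = 1.018776×10^9 km.
The Hohmann ellipse has a_t = (r₁ + r₂)/2 = 6.14856×10^8 km.
On the circular orbit at r = 1.018776×10^9 km, v_c = √(μ/r) = 11.412 km/s.
Transfer-orbit speed at the same r (vis-viva, a = a_t): v_t = √[μ(2/r − 1/a_t)] = 6.6844 km/s.
Δv₂ = |v_t − v_c| = |6.6844 − 11.412| = 4.728 km/s.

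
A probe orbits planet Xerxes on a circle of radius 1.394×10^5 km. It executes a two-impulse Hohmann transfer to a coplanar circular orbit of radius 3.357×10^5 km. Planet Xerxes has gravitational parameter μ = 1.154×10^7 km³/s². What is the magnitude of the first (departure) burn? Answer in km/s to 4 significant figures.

The Hohmann ellipse has a_t = (r₁ + r₂)/2 = 2.3755×10^5 km.
Circular speed at r = 1.394×10^5 km: v_c = √(μ/r) = 9.09854 km/s.
Vis-viva on the transfer ellipse at r = 1.394×10^5 km gives v_t = √[μ(2/r − 1/a_t)] = 10.8161 km/s.
Δv₁ = |v_t − v_c| = |10.8161 − 9.09854| = 1.718 km/s.

Δv₁ = 1.718 km/s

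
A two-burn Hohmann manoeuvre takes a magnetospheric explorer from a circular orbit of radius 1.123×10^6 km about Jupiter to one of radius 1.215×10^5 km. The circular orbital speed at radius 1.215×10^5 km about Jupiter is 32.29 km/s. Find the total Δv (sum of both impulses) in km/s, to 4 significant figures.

Δv = 17.02 km/s

From the circular-orbit relation v² = μ/r at r = 1.215×10^5 km: μ = v²r = (32.29)² × 1.215×10^5 = 1.26681×10^8 km³/s².
Transfer-ellipse semi-major axis a_t = (r₁ + r₂)/2 = (1.123×10^6 + 1.215×10^5)/2 = 6.2225×10^5 km.
At r₁ the circular-orbit speed is v₁ = √(μ/r₁) = 10.621 km/s.
Transfer-orbit speed at r₁ (vis-viva equation): v_a = √[μ(2/r₁ − 1/a_t)] = 4.6932 km/s.
First burn Δv₁ = |v_a − v₁| = 5.928 km/s.
Circular speed at r₂: v₂ = √(μ/r₂) = 32.29 km/s.
Transfer-orbit speed at r₂: v_p = √[μ(2/r₂ − 1/a_t)] = 43.38 km/s.
Second burn Δv₂ = |v₂ − v_p| = 11.09 km/s.
Δv = Δv₁ + Δv₂ = 5.928 + 11.09 = 17.02 km/s.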